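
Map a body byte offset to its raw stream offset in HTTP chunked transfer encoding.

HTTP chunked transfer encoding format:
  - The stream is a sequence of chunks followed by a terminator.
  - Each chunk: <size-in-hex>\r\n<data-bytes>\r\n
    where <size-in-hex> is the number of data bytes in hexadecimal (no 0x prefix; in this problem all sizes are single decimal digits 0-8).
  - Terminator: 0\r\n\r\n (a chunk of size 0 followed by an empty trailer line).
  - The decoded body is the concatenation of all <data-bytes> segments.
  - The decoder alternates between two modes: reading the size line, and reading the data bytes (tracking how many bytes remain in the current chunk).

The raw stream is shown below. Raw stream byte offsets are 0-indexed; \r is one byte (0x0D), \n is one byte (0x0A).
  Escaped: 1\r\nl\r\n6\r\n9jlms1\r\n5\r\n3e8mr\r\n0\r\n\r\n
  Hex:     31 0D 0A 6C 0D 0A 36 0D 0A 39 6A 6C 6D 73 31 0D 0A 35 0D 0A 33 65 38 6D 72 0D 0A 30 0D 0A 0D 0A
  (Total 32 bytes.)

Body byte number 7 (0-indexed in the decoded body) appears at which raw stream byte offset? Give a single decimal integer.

Chunk 1: stream[0..1]='1' size=0x1=1, data at stream[3..4]='l' -> body[0..1], body so far='l'
Chunk 2: stream[6..7]='6' size=0x6=6, data at stream[9..15]='9jlms1' -> body[1..7], body so far='l9jlms1'
Chunk 3: stream[17..18]='5' size=0x5=5, data at stream[20..25]='3e8mr' -> body[7..12], body so far='l9jlms13e8mr'
Chunk 4: stream[27..28]='0' size=0 (terminator). Final body='l9jlms13e8mr' (12 bytes)
Body byte 7 at stream offset 20

Answer: 20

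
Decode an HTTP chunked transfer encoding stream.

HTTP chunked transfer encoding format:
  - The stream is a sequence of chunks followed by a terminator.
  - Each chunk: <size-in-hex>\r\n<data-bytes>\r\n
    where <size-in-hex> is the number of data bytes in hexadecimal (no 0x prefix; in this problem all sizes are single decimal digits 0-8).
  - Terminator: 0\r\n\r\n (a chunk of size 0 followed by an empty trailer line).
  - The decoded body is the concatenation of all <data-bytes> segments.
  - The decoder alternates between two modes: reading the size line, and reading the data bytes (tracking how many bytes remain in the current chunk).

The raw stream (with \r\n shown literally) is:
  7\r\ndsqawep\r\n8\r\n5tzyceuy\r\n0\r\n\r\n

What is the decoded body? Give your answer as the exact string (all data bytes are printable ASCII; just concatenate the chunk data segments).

Answer: dsqawep5tzyceuy

Derivation:
Chunk 1: stream[0..1]='7' size=0x7=7, data at stream[3..10]='dsqawep' -> body[0..7], body so far='dsqawep'
Chunk 2: stream[12..13]='8' size=0x8=8, data at stream[15..23]='5tzyceuy' -> body[7..15], body so far='dsqawep5tzyceuy'
Chunk 3: stream[25..26]='0' size=0 (terminator). Final body='dsqawep5tzyceuy' (15 bytes)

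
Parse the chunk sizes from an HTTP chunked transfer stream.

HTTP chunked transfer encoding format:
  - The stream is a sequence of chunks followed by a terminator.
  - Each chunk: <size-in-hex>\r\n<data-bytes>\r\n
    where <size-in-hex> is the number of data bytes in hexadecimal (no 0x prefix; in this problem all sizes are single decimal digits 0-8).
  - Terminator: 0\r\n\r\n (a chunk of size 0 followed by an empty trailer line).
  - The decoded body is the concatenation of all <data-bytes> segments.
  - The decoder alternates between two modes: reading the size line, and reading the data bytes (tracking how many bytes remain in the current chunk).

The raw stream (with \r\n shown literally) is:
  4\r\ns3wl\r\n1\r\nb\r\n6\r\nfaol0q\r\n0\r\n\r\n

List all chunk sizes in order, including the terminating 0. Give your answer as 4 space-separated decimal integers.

Chunk 1: stream[0..1]='4' size=0x4=4, data at stream[3..7]='s3wl' -> body[0..4], body so far='s3wl'
Chunk 2: stream[9..10]='1' size=0x1=1, data at stream[12..13]='b' -> body[4..5], body so far='s3wlb'
Chunk 3: stream[15..16]='6' size=0x6=6, data at stream[18..24]='faol0q' -> body[5..11], body so far='s3wlbfaol0q'
Chunk 4: stream[26..27]='0' size=0 (terminator). Final body='s3wlbfaol0q' (11 bytes)

Answer: 4 1 6 0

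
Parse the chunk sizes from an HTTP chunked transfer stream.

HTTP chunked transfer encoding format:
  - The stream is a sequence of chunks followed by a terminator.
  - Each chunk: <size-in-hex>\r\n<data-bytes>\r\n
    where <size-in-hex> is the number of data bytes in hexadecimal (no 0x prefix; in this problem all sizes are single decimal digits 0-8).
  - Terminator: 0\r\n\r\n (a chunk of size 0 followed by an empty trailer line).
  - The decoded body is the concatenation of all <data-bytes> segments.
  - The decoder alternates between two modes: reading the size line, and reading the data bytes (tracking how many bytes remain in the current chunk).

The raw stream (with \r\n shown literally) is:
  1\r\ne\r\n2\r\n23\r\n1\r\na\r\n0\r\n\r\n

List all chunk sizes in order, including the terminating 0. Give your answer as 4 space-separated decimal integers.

Answer: 1 2 1 0

Derivation:
Chunk 1: stream[0..1]='1' size=0x1=1, data at stream[3..4]='e' -> body[0..1], body so far='e'
Chunk 2: stream[6..7]='2' size=0x2=2, data at stream[9..11]='23' -> body[1..3], body so far='e23'
Chunk 3: stream[13..14]='1' size=0x1=1, data at stream[16..17]='a' -> body[3..4], body so far='e23a'
Chunk 4: stream[19..20]='0' size=0 (terminator). Final body='e23a' (4 bytes)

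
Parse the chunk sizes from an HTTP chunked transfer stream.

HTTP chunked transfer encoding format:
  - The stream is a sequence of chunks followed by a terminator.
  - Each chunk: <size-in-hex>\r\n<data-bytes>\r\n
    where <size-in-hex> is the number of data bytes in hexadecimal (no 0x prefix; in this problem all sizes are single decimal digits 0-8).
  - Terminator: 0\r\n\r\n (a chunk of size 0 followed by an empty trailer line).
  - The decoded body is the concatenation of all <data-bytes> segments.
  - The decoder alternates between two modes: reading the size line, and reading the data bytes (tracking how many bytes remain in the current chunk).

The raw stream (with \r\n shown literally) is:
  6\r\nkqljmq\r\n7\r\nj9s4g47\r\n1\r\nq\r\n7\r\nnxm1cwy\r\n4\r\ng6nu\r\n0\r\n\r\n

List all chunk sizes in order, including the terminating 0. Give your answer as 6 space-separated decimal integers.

Answer: 6 7 1 7 4 0

Derivation:
Chunk 1: stream[0..1]='6' size=0x6=6, data at stream[3..9]='kqljmq' -> body[0..6], body so far='kqljmq'
Chunk 2: stream[11..12]='7' size=0x7=7, data at stream[14..21]='j9s4g47' -> body[6..13], body so far='kqljmqj9s4g47'
Chunk 3: stream[23..24]='1' size=0x1=1, data at stream[26..27]='q' -> body[13..14], body so far='kqljmqj9s4g47q'
Chunk 4: stream[29..30]='7' size=0x7=7, data at stream[32..39]='nxm1cwy' -> body[14..21], body so far='kqljmqj9s4g47qnxm1cwy'
Chunk 5: stream[41..42]='4' size=0x4=4, data at stream[44..48]='g6nu' -> body[21..25], body so far='kqljmqj9s4g47qnxm1cwyg6nu'
Chunk 6: stream[50..51]='0' size=0 (terminator). Final body='kqljmqj9s4g47qnxm1cwyg6nu' (25 bytes)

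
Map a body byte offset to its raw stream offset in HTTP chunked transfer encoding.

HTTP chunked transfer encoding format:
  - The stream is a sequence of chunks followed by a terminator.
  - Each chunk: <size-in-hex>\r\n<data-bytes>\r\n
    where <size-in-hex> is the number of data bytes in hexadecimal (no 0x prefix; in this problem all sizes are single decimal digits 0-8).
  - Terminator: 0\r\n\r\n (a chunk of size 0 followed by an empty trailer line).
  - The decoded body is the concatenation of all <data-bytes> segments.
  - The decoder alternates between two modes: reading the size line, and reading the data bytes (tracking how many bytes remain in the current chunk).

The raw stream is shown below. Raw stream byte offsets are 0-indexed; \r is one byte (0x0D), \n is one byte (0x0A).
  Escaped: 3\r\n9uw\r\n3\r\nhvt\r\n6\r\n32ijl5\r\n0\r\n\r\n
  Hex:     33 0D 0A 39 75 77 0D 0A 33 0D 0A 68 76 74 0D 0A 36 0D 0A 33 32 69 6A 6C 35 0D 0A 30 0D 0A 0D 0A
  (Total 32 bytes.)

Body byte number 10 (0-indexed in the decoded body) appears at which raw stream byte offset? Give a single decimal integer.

Answer: 23

Derivation:
Chunk 1: stream[0..1]='3' size=0x3=3, data at stream[3..6]='9uw' -> body[0..3], body so far='9uw'
Chunk 2: stream[8..9]='3' size=0x3=3, data at stream[11..14]='hvt' -> body[3..6], body so far='9uwhvt'
Chunk 3: stream[16..17]='6' size=0x6=6, data at stream[19..25]='32ijl5' -> body[6..12], body so far='9uwhvt32ijl5'
Chunk 4: stream[27..28]='0' size=0 (terminator). Final body='9uwhvt32ijl5' (12 bytes)
Body byte 10 at stream offset 23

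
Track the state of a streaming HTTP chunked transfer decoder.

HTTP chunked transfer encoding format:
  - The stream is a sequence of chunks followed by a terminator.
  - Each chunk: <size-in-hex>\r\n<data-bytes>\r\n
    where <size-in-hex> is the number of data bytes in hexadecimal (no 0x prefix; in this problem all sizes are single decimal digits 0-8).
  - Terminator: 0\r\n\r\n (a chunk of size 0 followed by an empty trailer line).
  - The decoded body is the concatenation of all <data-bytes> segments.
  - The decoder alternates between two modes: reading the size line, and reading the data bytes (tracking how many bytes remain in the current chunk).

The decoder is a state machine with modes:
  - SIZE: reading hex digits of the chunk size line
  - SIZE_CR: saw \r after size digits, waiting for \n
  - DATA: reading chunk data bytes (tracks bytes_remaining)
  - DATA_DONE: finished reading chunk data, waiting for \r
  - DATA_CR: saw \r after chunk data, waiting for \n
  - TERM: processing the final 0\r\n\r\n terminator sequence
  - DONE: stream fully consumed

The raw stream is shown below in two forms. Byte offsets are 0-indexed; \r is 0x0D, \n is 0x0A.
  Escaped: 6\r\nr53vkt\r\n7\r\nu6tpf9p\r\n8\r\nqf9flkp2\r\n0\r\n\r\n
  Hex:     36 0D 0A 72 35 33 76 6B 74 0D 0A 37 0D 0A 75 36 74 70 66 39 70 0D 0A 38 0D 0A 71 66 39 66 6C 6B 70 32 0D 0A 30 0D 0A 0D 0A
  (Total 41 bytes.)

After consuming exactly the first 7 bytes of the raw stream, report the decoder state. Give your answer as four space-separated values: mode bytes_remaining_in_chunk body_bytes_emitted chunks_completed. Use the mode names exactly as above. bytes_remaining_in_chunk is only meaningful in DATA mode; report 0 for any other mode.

Answer: DATA 2 4 0

Derivation:
Byte 0 = '6': mode=SIZE remaining=0 emitted=0 chunks_done=0
Byte 1 = 0x0D: mode=SIZE_CR remaining=0 emitted=0 chunks_done=0
Byte 2 = 0x0A: mode=DATA remaining=6 emitted=0 chunks_done=0
Byte 3 = 'r': mode=DATA remaining=5 emitted=1 chunks_done=0
Byte 4 = '5': mode=DATA remaining=4 emitted=2 chunks_done=0
Byte 5 = '3': mode=DATA remaining=3 emitted=3 chunks_done=0
Byte 6 = 'v': mode=DATA remaining=2 emitted=4 chunks_done=0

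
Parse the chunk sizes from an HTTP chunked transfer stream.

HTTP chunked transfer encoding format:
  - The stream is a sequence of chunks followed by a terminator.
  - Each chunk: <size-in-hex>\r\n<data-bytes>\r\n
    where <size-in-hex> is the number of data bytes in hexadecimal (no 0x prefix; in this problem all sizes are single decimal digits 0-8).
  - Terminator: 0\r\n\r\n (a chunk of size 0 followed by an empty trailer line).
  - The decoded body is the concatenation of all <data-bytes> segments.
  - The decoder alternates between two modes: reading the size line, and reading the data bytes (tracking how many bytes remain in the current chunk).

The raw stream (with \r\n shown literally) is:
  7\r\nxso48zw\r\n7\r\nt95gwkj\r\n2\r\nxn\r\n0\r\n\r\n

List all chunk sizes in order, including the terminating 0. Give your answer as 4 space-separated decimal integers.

Chunk 1: stream[0..1]='7' size=0x7=7, data at stream[3..10]='xso48zw' -> body[0..7], body so far='xso48zw'
Chunk 2: stream[12..13]='7' size=0x7=7, data at stream[15..22]='t95gwkj' -> body[7..14], body so far='xso48zwt95gwkj'
Chunk 3: stream[24..25]='2' size=0x2=2, data at stream[27..29]='xn' -> body[14..16], body so far='xso48zwt95gwkjxn'
Chunk 4: stream[31..32]='0' size=0 (terminator). Final body='xso48zwt95gwkjxn' (16 bytes)

Answer: 7 7 2 0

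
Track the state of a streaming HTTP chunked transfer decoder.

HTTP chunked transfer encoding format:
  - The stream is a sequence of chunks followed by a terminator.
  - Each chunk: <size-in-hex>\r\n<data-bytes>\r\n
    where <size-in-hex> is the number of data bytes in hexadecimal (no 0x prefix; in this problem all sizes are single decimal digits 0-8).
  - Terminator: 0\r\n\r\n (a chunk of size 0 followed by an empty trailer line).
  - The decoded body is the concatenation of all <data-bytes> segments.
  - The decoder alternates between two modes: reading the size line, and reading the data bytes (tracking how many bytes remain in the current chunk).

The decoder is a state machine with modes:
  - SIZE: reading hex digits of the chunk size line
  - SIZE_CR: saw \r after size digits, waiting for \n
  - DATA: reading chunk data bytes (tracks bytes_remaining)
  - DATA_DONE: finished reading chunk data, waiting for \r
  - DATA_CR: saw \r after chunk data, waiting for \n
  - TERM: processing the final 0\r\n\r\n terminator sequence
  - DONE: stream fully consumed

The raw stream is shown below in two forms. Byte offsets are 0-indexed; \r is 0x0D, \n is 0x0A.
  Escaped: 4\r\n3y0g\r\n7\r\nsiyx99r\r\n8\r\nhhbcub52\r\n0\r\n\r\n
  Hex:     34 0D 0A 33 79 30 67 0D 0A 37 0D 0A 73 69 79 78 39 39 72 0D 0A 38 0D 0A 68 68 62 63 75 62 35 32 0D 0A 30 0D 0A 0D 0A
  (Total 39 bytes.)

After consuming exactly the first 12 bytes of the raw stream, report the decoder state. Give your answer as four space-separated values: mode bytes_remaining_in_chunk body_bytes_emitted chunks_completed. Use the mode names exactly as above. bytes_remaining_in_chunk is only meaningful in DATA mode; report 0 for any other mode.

Answer: DATA 7 4 1

Derivation:
Byte 0 = '4': mode=SIZE remaining=0 emitted=0 chunks_done=0
Byte 1 = 0x0D: mode=SIZE_CR remaining=0 emitted=0 chunks_done=0
Byte 2 = 0x0A: mode=DATA remaining=4 emitted=0 chunks_done=0
Byte 3 = '3': mode=DATA remaining=3 emitted=1 chunks_done=0
Byte 4 = 'y': mode=DATA remaining=2 emitted=2 chunks_done=0
Byte 5 = '0': mode=DATA remaining=1 emitted=3 chunks_done=0
Byte 6 = 'g': mode=DATA_DONE remaining=0 emitted=4 chunks_done=0
Byte 7 = 0x0D: mode=DATA_CR remaining=0 emitted=4 chunks_done=0
Byte 8 = 0x0A: mode=SIZE remaining=0 emitted=4 chunks_done=1
Byte 9 = '7': mode=SIZE remaining=0 emitted=4 chunks_done=1
Byte 10 = 0x0D: mode=SIZE_CR remaining=0 emitted=4 chunks_done=1
Byte 11 = 0x0A: mode=DATA remaining=7 emitted=4 chunks_done=1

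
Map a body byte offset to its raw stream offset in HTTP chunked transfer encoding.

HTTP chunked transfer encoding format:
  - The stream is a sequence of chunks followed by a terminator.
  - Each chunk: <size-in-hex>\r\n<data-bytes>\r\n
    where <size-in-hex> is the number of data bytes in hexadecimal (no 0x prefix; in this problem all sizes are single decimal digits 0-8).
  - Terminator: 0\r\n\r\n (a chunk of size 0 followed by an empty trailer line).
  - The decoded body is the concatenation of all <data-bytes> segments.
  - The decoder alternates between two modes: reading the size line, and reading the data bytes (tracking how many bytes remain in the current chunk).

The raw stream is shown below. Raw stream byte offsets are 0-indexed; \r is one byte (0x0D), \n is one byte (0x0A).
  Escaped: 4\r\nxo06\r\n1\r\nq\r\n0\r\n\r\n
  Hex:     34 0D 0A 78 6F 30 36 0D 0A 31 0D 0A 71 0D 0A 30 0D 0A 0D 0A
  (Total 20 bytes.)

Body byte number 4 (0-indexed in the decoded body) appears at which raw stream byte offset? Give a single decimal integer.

Answer: 12

Derivation:
Chunk 1: stream[0..1]='4' size=0x4=4, data at stream[3..7]='xo06' -> body[0..4], body so far='xo06'
Chunk 2: stream[9..10]='1' size=0x1=1, data at stream[12..13]='q' -> body[4..5], body so far='xo06q'
Chunk 3: stream[15..16]='0' size=0 (terminator). Final body='xo06q' (5 bytes)
Body byte 4 at stream offset 12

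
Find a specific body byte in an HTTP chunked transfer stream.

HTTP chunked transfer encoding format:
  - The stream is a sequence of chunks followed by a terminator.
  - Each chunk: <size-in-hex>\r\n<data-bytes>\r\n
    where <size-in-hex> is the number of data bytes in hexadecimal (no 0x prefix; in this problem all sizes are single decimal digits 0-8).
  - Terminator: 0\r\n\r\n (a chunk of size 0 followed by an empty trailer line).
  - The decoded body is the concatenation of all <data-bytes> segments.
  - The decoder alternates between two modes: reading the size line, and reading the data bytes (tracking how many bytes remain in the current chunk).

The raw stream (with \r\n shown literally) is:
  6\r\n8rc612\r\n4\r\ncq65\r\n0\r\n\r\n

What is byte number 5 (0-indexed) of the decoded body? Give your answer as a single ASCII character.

Answer: 2

Derivation:
Chunk 1: stream[0..1]='6' size=0x6=6, data at stream[3..9]='8rc612' -> body[0..6], body so far='8rc612'
Chunk 2: stream[11..12]='4' size=0x4=4, data at stream[14..18]='cq65' -> body[6..10], body so far='8rc612cq65'
Chunk 3: stream[20..21]='0' size=0 (terminator). Final body='8rc612cq65' (10 bytes)
Body byte 5 = '2'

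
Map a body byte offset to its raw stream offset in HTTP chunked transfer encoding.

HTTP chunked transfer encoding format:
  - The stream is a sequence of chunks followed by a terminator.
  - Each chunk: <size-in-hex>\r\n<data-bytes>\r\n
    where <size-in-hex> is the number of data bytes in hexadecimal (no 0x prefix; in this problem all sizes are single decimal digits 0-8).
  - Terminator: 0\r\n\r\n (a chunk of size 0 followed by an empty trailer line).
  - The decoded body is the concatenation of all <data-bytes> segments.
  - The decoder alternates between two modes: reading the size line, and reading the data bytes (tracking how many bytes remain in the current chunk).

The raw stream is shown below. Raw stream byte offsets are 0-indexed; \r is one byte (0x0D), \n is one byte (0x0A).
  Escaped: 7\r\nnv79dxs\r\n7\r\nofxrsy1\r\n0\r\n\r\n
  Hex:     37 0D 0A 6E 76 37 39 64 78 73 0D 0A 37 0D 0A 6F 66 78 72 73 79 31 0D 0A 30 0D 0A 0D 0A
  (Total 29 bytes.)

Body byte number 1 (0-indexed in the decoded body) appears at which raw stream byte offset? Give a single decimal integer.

Answer: 4

Derivation:
Chunk 1: stream[0..1]='7' size=0x7=7, data at stream[3..10]='nv79dxs' -> body[0..7], body so far='nv79dxs'
Chunk 2: stream[12..13]='7' size=0x7=7, data at stream[15..22]='ofxrsy1' -> body[7..14], body so far='nv79dxsofxrsy1'
Chunk 3: stream[24..25]='0' size=0 (terminator). Final body='nv79dxsofxrsy1' (14 bytes)
Body byte 1 at stream offset 4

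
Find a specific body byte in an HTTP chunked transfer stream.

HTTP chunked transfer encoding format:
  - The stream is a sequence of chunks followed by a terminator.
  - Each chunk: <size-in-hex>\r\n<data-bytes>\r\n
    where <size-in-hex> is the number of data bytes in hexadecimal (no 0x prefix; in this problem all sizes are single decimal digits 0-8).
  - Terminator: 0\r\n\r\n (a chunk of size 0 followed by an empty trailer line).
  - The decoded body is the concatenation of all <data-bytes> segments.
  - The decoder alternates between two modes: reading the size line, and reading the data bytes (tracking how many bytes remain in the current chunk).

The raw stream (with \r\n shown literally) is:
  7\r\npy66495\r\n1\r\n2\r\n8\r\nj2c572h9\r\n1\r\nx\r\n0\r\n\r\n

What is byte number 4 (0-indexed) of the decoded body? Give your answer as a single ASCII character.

Answer: 4

Derivation:
Chunk 1: stream[0..1]='7' size=0x7=7, data at stream[3..10]='py66495' -> body[0..7], body so far='py66495'
Chunk 2: stream[12..13]='1' size=0x1=1, data at stream[15..16]='2' -> body[7..8], body so far='py664952'
Chunk 3: stream[18..19]='8' size=0x8=8, data at stream[21..29]='j2c572h9' -> body[8..16], body so far='py664952j2c572h9'
Chunk 4: stream[31..32]='1' size=0x1=1, data at stream[34..35]='x' -> body[16..17], body so far='py664952j2c572h9x'
Chunk 5: stream[37..38]='0' size=0 (terminator). Final body='py664952j2c572h9x' (17 bytes)
Body byte 4 = '4'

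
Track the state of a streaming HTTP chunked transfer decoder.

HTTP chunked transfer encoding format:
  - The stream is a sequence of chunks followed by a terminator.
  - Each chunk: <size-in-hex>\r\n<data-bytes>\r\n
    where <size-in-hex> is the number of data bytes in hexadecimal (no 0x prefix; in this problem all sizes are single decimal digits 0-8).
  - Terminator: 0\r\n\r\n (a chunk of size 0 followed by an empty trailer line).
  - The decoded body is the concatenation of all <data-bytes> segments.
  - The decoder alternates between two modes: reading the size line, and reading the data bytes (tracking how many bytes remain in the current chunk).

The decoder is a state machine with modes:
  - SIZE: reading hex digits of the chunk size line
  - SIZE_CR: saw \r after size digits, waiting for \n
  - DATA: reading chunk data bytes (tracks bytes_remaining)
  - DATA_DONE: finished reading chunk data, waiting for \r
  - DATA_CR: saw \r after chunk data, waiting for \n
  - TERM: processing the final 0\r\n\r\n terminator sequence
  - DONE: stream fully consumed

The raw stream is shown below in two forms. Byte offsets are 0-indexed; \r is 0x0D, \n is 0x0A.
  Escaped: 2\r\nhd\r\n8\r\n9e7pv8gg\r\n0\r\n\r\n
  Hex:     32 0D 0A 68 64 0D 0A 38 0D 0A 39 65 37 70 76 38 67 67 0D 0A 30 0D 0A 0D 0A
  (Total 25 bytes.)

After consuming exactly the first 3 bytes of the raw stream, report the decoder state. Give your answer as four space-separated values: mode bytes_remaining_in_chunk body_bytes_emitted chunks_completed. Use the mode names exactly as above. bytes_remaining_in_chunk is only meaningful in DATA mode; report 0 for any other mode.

Byte 0 = '2': mode=SIZE remaining=0 emitted=0 chunks_done=0
Byte 1 = 0x0D: mode=SIZE_CR remaining=0 emitted=0 chunks_done=0
Byte 2 = 0x0A: mode=DATA remaining=2 emitted=0 chunks_done=0

Answer: DATA 2 0 0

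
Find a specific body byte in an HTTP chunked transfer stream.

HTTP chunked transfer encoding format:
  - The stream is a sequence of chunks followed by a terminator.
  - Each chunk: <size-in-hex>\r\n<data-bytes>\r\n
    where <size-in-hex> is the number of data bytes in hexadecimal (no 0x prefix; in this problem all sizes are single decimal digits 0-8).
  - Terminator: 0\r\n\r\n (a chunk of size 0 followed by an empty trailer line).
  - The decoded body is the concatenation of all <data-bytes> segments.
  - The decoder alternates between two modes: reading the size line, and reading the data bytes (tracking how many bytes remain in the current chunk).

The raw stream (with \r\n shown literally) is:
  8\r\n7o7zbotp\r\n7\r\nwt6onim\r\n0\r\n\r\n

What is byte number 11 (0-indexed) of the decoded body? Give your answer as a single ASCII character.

Answer: o

Derivation:
Chunk 1: stream[0..1]='8' size=0x8=8, data at stream[3..11]='7o7zbotp' -> body[0..8], body so far='7o7zbotp'
Chunk 2: stream[13..14]='7' size=0x7=7, data at stream[16..23]='wt6onim' -> body[8..15], body so far='7o7zbotpwt6onim'
Chunk 3: stream[25..26]='0' size=0 (terminator). Final body='7o7zbotpwt6onim' (15 bytes)
Body byte 11 = 'o'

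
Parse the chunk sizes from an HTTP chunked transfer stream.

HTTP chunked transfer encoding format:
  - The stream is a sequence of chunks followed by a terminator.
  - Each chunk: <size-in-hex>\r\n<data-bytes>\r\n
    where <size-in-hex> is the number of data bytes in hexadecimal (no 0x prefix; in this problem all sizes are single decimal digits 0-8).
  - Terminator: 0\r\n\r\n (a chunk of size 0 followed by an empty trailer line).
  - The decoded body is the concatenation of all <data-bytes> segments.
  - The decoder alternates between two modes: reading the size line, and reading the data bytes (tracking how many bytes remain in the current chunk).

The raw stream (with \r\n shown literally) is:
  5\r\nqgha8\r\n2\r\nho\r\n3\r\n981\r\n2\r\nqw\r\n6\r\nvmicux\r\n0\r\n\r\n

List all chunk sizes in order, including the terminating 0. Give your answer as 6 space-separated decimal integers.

Answer: 5 2 3 2 6 0

Derivation:
Chunk 1: stream[0..1]='5' size=0x5=5, data at stream[3..8]='qgha8' -> body[0..5], body so far='qgha8'
Chunk 2: stream[10..11]='2' size=0x2=2, data at stream[13..15]='ho' -> body[5..7], body so far='qgha8ho'
Chunk 3: stream[17..18]='3' size=0x3=3, data at stream[20..23]='981' -> body[7..10], body so far='qgha8ho981'
Chunk 4: stream[25..26]='2' size=0x2=2, data at stream[28..30]='qw' -> body[10..12], body so far='qgha8ho981qw'
Chunk 5: stream[32..33]='6' size=0x6=6, data at stream[35..41]='vmicux' -> body[12..18], body so far='qgha8ho981qwvmicux'
Chunk 6: stream[43..44]='0' size=0 (terminator). Final body='qgha8ho981qwvmicux' (18 bytes)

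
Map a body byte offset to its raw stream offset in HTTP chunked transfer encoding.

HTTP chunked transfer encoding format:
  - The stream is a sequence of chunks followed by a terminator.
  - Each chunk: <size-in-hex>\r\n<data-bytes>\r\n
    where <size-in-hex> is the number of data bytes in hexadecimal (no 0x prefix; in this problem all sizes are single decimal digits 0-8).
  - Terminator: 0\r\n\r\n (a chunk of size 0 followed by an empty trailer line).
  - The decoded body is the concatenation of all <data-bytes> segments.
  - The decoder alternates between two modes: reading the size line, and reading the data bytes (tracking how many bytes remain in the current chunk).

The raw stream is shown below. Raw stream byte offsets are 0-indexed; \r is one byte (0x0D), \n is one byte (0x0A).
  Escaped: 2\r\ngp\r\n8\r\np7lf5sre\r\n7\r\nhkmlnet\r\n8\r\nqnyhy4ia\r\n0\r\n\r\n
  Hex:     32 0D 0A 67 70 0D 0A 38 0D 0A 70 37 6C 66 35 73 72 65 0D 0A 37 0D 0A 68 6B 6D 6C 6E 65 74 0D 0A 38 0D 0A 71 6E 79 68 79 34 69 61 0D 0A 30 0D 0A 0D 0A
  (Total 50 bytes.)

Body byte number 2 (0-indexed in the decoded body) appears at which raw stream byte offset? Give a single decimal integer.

Chunk 1: stream[0..1]='2' size=0x2=2, data at stream[3..5]='gp' -> body[0..2], body so far='gp'
Chunk 2: stream[7..8]='8' size=0x8=8, data at stream[10..18]='p7lf5sre' -> body[2..10], body so far='gpp7lf5sre'
Chunk 3: stream[20..21]='7' size=0x7=7, data at stream[23..30]='hkmlnet' -> body[10..17], body so far='gpp7lf5srehkmlnet'
Chunk 4: stream[32..33]='8' size=0x8=8, data at stream[35..43]='qnyhy4ia' -> body[17..25], body so far='gpp7lf5srehkmlnetqnyhy4ia'
Chunk 5: stream[45..46]='0' size=0 (terminator). Final body='gpp7lf5srehkmlnetqnyhy4ia' (25 bytes)
Body byte 2 at stream offset 10

Answer: 10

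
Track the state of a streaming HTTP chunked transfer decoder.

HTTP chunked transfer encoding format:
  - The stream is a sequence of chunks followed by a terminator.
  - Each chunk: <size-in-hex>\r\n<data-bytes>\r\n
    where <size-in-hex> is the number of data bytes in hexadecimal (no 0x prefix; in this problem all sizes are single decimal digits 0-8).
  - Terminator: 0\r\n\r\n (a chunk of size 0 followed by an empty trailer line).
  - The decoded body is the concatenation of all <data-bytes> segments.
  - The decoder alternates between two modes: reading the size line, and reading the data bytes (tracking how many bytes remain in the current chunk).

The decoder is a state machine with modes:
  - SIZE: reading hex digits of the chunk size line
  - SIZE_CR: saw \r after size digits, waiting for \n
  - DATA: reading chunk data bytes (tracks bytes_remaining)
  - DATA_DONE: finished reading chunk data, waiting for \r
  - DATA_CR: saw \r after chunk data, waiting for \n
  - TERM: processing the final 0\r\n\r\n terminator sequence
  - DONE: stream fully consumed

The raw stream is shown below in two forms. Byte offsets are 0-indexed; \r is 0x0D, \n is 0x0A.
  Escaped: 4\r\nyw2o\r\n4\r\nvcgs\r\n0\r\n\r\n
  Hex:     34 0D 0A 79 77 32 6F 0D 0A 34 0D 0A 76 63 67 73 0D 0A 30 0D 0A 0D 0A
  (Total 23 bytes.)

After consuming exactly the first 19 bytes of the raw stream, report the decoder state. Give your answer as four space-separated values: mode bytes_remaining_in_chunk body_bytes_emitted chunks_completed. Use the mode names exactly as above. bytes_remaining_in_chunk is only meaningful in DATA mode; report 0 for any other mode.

Byte 0 = '4': mode=SIZE remaining=0 emitted=0 chunks_done=0
Byte 1 = 0x0D: mode=SIZE_CR remaining=0 emitted=0 chunks_done=0
Byte 2 = 0x0A: mode=DATA remaining=4 emitted=0 chunks_done=0
Byte 3 = 'y': mode=DATA remaining=3 emitted=1 chunks_done=0
Byte 4 = 'w': mode=DATA remaining=2 emitted=2 chunks_done=0
Byte 5 = '2': mode=DATA remaining=1 emitted=3 chunks_done=0
Byte 6 = 'o': mode=DATA_DONE remaining=0 emitted=4 chunks_done=0
Byte 7 = 0x0D: mode=DATA_CR remaining=0 emitted=4 chunks_done=0
Byte 8 = 0x0A: mode=SIZE remaining=0 emitted=4 chunks_done=1
Byte 9 = '4': mode=SIZE remaining=0 emitted=4 chunks_done=1
Byte 10 = 0x0D: mode=SIZE_CR remaining=0 emitted=4 chunks_done=1
Byte 11 = 0x0A: mode=DATA remaining=4 emitted=4 chunks_done=1
Byte 12 = 'v': mode=DATA remaining=3 emitted=5 chunks_done=1
Byte 13 = 'c': mode=DATA remaining=2 emitted=6 chunks_done=1
Byte 14 = 'g': mode=DATA remaining=1 emitted=7 chunks_done=1
Byte 15 = 's': mode=DATA_DONE remaining=0 emitted=8 chunks_done=1
Byte 16 = 0x0D: mode=DATA_CR remaining=0 emitted=8 chunks_done=1
Byte 17 = 0x0A: mode=SIZE remaining=0 emitted=8 chunks_done=2
Byte 18 = '0': mode=SIZE remaining=0 emitted=8 chunks_done=2

Answer: SIZE 0 8 2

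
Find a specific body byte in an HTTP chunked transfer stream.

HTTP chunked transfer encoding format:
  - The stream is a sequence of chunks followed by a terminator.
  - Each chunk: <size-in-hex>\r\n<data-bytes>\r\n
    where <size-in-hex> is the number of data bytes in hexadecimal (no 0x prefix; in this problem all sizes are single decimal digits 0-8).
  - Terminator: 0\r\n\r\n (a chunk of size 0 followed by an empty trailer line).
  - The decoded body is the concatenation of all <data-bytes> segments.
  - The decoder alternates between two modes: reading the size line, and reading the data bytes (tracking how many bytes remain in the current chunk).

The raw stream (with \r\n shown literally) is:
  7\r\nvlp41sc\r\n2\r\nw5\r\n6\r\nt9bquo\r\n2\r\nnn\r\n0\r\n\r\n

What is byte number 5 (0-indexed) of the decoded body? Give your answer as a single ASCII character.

Answer: s

Derivation:
Chunk 1: stream[0..1]='7' size=0x7=7, data at stream[3..10]='vlp41sc' -> body[0..7], body so far='vlp41sc'
Chunk 2: stream[12..13]='2' size=0x2=2, data at stream[15..17]='w5' -> body[7..9], body so far='vlp41scw5'
Chunk 3: stream[19..20]='6' size=0x6=6, data at stream[22..28]='t9bquo' -> body[9..15], body so far='vlp41scw5t9bquo'
Chunk 4: stream[30..31]='2' size=0x2=2, data at stream[33..35]='nn' -> body[15..17], body so far='vlp41scw5t9bquonn'
Chunk 5: stream[37..38]='0' size=0 (terminator). Final body='vlp41scw5t9bquonn' (17 bytes)
Body byte 5 = 's'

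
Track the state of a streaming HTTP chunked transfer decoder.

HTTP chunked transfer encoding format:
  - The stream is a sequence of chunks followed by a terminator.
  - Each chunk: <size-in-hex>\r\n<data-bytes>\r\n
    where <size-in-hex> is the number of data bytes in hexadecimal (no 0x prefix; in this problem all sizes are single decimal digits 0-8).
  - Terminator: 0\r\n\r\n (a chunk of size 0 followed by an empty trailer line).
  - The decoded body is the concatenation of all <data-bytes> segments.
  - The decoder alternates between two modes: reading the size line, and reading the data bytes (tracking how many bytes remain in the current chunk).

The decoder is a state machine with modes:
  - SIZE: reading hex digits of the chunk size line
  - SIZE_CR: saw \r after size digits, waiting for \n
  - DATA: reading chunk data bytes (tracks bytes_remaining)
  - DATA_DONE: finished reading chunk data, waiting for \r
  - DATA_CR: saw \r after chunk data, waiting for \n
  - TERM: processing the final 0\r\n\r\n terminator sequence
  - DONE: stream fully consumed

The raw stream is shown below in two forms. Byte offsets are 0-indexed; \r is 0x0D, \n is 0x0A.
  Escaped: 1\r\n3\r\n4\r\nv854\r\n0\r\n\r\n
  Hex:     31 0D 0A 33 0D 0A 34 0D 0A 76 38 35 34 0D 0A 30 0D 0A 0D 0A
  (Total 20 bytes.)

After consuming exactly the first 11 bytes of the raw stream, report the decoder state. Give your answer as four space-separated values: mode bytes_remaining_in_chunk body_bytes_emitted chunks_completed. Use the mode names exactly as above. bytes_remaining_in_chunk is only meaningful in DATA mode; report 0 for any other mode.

Answer: DATA 2 3 1

Derivation:
Byte 0 = '1': mode=SIZE remaining=0 emitted=0 chunks_done=0
Byte 1 = 0x0D: mode=SIZE_CR remaining=0 emitted=0 chunks_done=0
Byte 2 = 0x0A: mode=DATA remaining=1 emitted=0 chunks_done=0
Byte 3 = '3': mode=DATA_DONE remaining=0 emitted=1 chunks_done=0
Byte 4 = 0x0D: mode=DATA_CR remaining=0 emitted=1 chunks_done=0
Byte 5 = 0x0A: mode=SIZE remaining=0 emitted=1 chunks_done=1
Byte 6 = '4': mode=SIZE remaining=0 emitted=1 chunks_done=1
Byte 7 = 0x0D: mode=SIZE_CR remaining=0 emitted=1 chunks_done=1
Byte 8 = 0x0A: mode=DATA remaining=4 emitted=1 chunks_done=1
Byte 9 = 'v': mode=DATA remaining=3 emitted=2 chunks_done=1
Byte 10 = '8': mode=DATA remaining=2 emitted=3 chunks_done=1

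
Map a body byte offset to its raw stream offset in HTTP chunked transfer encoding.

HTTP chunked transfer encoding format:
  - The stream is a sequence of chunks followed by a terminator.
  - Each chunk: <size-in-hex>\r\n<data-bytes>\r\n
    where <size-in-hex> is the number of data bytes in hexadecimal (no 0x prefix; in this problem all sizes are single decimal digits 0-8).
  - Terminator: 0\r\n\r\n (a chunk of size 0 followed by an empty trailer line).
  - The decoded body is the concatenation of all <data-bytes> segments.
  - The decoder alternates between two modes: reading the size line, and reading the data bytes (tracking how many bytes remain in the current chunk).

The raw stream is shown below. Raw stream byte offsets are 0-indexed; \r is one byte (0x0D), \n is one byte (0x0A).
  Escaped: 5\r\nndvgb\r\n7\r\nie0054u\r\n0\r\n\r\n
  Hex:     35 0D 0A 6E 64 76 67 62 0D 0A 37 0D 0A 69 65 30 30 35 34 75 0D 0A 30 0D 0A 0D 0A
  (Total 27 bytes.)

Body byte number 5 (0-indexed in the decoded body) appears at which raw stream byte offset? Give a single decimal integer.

Answer: 13

Derivation:
Chunk 1: stream[0..1]='5' size=0x5=5, data at stream[3..8]='ndvgb' -> body[0..5], body so far='ndvgb'
Chunk 2: stream[10..11]='7' size=0x7=7, data at stream[13..20]='ie0054u' -> body[5..12], body so far='ndvgbie0054u'
Chunk 3: stream[22..23]='0' size=0 (terminator). Final body='ndvgbie0054u' (12 bytes)
Body byte 5 at stream offset 13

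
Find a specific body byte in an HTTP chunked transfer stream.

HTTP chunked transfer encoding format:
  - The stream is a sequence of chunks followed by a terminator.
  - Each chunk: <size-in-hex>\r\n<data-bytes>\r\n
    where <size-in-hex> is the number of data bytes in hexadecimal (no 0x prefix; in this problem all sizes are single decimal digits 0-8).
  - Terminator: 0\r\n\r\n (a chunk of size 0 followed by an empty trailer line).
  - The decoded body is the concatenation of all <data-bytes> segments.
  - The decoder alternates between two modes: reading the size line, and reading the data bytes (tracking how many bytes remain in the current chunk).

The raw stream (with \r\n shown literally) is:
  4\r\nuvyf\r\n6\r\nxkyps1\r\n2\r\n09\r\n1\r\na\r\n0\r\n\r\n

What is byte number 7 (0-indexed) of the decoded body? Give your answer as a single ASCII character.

Answer: p

Derivation:
Chunk 1: stream[0..1]='4' size=0x4=4, data at stream[3..7]='uvyf' -> body[0..4], body so far='uvyf'
Chunk 2: stream[9..10]='6' size=0x6=6, data at stream[12..18]='xkyps1' -> body[4..10], body so far='uvyfxkyps1'
Chunk 3: stream[20..21]='2' size=0x2=2, data at stream[23..25]='09' -> body[10..12], body so far='uvyfxkyps109'
Chunk 4: stream[27..28]='1' size=0x1=1, data at stream[30..31]='a' -> body[12..13], body so far='uvyfxkyps109a'
Chunk 5: stream[33..34]='0' size=0 (terminator). Final body='uvyfxkyps109a' (13 bytes)
Body byte 7 = 'p'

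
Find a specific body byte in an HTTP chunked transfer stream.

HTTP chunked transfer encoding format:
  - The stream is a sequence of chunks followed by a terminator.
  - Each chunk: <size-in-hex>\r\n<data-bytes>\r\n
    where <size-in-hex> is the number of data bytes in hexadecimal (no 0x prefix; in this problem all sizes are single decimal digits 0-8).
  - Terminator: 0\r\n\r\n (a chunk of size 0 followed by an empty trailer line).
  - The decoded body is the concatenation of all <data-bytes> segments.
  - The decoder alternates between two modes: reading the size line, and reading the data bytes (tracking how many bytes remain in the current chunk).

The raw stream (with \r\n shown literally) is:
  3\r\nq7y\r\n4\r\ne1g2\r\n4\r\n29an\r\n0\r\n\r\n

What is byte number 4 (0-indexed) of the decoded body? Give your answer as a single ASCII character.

Chunk 1: stream[0..1]='3' size=0x3=3, data at stream[3..6]='q7y' -> body[0..3], body so far='q7y'
Chunk 2: stream[8..9]='4' size=0x4=4, data at stream[11..15]='e1g2' -> body[3..7], body so far='q7ye1g2'
Chunk 3: stream[17..18]='4' size=0x4=4, data at stream[20..24]='29an' -> body[7..11], body so far='q7ye1g229an'
Chunk 4: stream[26..27]='0' size=0 (terminator). Final body='q7ye1g229an' (11 bytes)
Body byte 4 = '1'

Answer: 1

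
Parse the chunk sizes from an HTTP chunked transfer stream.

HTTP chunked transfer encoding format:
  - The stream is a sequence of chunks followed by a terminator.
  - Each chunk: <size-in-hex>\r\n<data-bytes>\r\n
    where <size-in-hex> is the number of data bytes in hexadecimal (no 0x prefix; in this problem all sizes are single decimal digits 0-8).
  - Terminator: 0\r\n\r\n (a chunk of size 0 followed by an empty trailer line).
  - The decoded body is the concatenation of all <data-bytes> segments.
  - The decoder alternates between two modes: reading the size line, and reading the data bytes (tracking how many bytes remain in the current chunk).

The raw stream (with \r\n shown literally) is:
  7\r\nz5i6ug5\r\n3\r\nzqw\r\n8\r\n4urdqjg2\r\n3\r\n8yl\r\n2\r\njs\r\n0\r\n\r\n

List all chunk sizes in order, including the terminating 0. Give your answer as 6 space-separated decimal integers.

Answer: 7 3 8 3 2 0

Derivation:
Chunk 1: stream[0..1]='7' size=0x7=7, data at stream[3..10]='z5i6ug5' -> body[0..7], body so far='z5i6ug5'
Chunk 2: stream[12..13]='3' size=0x3=3, data at stream[15..18]='zqw' -> body[7..10], body so far='z5i6ug5zqw'
Chunk 3: stream[20..21]='8' size=0x8=8, data at stream[23..31]='4urdqjg2' -> body[10..18], body so far='z5i6ug5zqw4urdqjg2'
Chunk 4: stream[33..34]='3' size=0x3=3, data at stream[36..39]='8yl' -> body[18..21], body so far='z5i6ug5zqw4urdqjg28yl'
Chunk 5: stream[41..42]='2' size=0x2=2, data at stream[44..46]='js' -> body[21..23], body so far='z5i6ug5zqw4urdqjg28yljs'
Chunk 6: stream[48..49]='0' size=0 (terminator). Final body='z5i6ug5zqw4urdqjg28yljs' (23 bytes)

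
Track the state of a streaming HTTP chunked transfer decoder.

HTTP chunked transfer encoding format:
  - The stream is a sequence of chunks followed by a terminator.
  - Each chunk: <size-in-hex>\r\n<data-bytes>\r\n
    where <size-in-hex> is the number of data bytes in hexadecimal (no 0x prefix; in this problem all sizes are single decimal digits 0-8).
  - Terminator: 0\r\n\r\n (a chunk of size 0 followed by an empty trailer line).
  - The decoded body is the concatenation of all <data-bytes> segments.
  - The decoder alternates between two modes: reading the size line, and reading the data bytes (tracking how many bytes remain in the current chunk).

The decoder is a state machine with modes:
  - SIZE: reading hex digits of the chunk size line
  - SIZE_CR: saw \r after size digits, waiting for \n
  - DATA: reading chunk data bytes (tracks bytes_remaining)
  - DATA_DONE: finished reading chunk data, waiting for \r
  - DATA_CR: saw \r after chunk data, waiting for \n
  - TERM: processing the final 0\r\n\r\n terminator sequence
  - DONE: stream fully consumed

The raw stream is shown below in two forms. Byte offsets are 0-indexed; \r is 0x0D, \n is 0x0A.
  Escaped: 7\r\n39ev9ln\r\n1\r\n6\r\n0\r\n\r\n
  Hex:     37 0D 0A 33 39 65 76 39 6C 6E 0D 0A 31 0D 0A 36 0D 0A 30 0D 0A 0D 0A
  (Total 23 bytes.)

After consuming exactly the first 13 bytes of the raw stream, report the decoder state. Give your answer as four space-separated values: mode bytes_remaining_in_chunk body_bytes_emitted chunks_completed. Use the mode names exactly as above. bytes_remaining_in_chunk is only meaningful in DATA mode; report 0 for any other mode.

Byte 0 = '7': mode=SIZE remaining=0 emitted=0 chunks_done=0
Byte 1 = 0x0D: mode=SIZE_CR remaining=0 emitted=0 chunks_done=0
Byte 2 = 0x0A: mode=DATA remaining=7 emitted=0 chunks_done=0
Byte 3 = '3': mode=DATA remaining=6 emitted=1 chunks_done=0
Byte 4 = '9': mode=DATA remaining=5 emitted=2 chunks_done=0
Byte 5 = 'e': mode=DATA remaining=4 emitted=3 chunks_done=0
Byte 6 = 'v': mode=DATA remaining=3 emitted=4 chunks_done=0
Byte 7 = '9': mode=DATA remaining=2 emitted=5 chunks_done=0
Byte 8 = 'l': mode=DATA remaining=1 emitted=6 chunks_done=0
Byte 9 = 'n': mode=DATA_DONE remaining=0 emitted=7 chunks_done=0
Byte 10 = 0x0D: mode=DATA_CR remaining=0 emitted=7 chunks_done=0
Byte 11 = 0x0A: mode=SIZE remaining=0 emitted=7 chunks_done=1
Byte 12 = '1': mode=SIZE remaining=0 emitted=7 chunks_done=1

Answer: SIZE 0 7 1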